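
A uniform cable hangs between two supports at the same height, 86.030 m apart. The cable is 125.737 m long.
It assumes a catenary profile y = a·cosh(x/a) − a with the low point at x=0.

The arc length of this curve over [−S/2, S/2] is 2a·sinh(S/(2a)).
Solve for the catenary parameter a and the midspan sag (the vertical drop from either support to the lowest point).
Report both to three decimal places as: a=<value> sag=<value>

seed: a₀ = √(S³/(24(L−S))) = √(86.030³/(24·39.707)) = 25.848523
iter 1: u=1.664118  f(a)=+5.875e+00  f'(a)=-4.012e+00  a ← 25.848523 − (+5.875e+00/-4.012e+00) = 27.312949
iter 2: u=1.574894  f(a)=+5.362e-01  f'(a)=-3.310e+00  a ← 27.312949 − (+5.362e-01/-3.310e+00) = 27.474955
iter 3: u=1.565608  f(a)=+5.459e-03  f'(a)=-3.243e+00  a ← 27.474955 − (+5.459e-03/-3.243e+00) = 27.476638
iter 4: u=1.565512  f(a)=+5.784e-07  f'(a)=-3.242e+00  a ← 27.476638 − (+5.784e-07/-3.242e+00) = 27.476638
iter 5: u=1.565512  f(a)=+1.421e-14  f'(a)=-3.242e+00  a ← 27.476638 − (+1.421e-14/-3.242e+00) = 27.476638
converged: |Δa| < 1e-12 after 5 iterations
sag = a·(cosh(S/(2a)) − 1) = 27.476638·(cosh(1.565512) − 1) = 41.133958
T_max/T_min = cosh(S/(2a)) = 2.497052

a=27.477 sag=41.134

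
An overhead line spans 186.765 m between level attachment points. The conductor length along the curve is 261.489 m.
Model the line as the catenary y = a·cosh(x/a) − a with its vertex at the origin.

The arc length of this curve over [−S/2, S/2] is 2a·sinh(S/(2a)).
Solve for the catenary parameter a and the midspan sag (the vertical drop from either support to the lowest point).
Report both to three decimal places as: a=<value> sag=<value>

seed: a₀ = √(S³/(24(L−S))) = √(186.765³/(24·74.724)) = 60.270884
iter 1: u=1.549380  f(a)=+9.499e+00  f'(a)=-3.128e+00  a ← 60.270884 − (+9.499e+00/-3.128e+00) = 63.307484
iter 2: u=1.475063  f(a)=+7.651e-01  f'(a)=-2.643e+00  a ← 63.307484 − (+7.651e-01/-2.643e+00) = 63.596979
iter 3: u=1.468348  f(a)=+5.924e-03  f'(a)=-2.602e+00  a ← 63.596979 − (+5.924e-03/-2.602e+00) = 63.599256
iter 4: u=1.468295  f(a)=+3.612e-07  f'(a)=-2.602e+00  a ← 63.599256 − (+3.612e-07/-2.602e+00) = 63.599256
iter 5: u=1.468295  f(a)=+0.000e+00  f'(a)=-2.602e+00  a ← 63.599256 − (+0.000e+00/-2.602e+00) = 63.599256
converged: |Δa| < 1e-12 after 5 iterations
sag = a·(cosh(S/(2a)) − 1) = 63.599256·(cosh(1.468295) − 1) = 81.793280
T_max/T_min = cosh(S/(2a)) = 2.286073

a=63.599 sag=81.793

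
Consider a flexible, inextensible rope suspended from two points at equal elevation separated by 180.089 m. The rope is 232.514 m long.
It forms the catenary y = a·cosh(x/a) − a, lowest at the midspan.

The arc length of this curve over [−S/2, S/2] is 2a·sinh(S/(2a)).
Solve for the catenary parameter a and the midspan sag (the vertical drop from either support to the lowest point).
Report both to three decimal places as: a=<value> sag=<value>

seed: a₀ = √(S³/(24(L−S))) = √(180.089³/(24·52.425)) = 68.132753
iter 1: u=1.321604  f(a)=+4.773e+00  f'(a)=-1.825e+00  a ← 68.132753 − (+4.773e+00/-1.825e+00) = 70.748322
iter 2: u=1.272744  f(a)=+2.886e-01  f'(a)=-1.610e+00  a ← 70.748322 − (+2.886e-01/-1.610e+00) = 70.927561
iter 3: u=1.269528  f(a)=+1.206e-03  f'(a)=-1.597e+00  a ← 70.927561 − (+1.206e-03/-1.597e+00) = 70.928316
iter 4: u=1.269514  f(a)=+2.123e-08  f'(a)=-1.597e+00  a ← 70.928316 − (+2.123e-08/-1.597e+00) = 70.928316
iter 5: u=1.269514  f(a)=+5.684e-14  f'(a)=-1.597e+00  a ← 70.928316 − (+5.684e-14/-1.597e+00) = 70.928316
converged: |Δa| < 1e-12 after 5 iterations
sag = a·(cosh(S/(2a)) − 1) = 70.928316·(cosh(1.269514) − 1) = 65.257278
T_max/T_min = cosh(S/(2a)) = 1.920046

a=70.928 sag=65.257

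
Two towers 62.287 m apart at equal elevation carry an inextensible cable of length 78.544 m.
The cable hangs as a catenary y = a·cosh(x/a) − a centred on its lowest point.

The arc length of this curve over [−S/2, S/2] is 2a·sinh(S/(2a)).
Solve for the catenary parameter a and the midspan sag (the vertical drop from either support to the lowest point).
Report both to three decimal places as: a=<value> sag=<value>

a=25.808 sag=21.185

seed: a₀ = √(S³/(24(L−S))) = √(62.287³/(24·16.257)) = 24.886871
iter 1: u=1.251403  f(a)=+1.321e+00  f'(a)=-1.523e+00  a ← 24.886871 − (+1.321e+00/-1.523e+00) = 25.754614
iter 2: u=1.209240  f(a)=+7.226e-02  f'(a)=-1.360e+00  a ← 25.754614 − (+7.226e-02/-1.360e+00) = 25.807728
iter 3: u=1.206751  f(a)=+2.437e-04  f'(a)=-1.351e+00  a ← 25.807728 − (+2.437e-04/-1.351e+00) = 25.807909
iter 4: u=1.206742  f(a)=+2.793e-09  f'(a)=-1.351e+00  a ← 25.807909 − (+2.793e-09/-1.351e+00) = 25.807909
iter 5: u=1.206742  f(a)=-1.421e-14  f'(a)=-1.351e+00  a ← 25.807909 − (-1.421e-14/-1.351e+00) = 25.807909
converged: |Δa| < 1e-12 after 5 iterations
sag = a·(cosh(S/(2a)) − 1) = 25.807909·(cosh(1.206742) − 1) = 21.185050
T_max/T_min = cosh(S/(2a)) = 1.820874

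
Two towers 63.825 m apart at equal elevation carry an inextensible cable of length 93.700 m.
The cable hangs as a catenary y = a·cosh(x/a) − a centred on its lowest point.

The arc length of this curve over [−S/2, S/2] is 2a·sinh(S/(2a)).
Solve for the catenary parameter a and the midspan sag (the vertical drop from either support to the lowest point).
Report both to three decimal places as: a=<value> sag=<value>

a=20.258 sag=30.784

seed: a₀ = √(S³/(24(L−S))) = √(63.825³/(24·29.875)) = 19.042618
iter 1: u=1.675846  f(a)=+4.487e+00  f'(a)=-4.112e+00  a ← 19.042618 − (+4.487e+00/-4.112e+00) = 20.133775
iter 2: u=1.585023  f(a)=+4.146e-01  f'(a)=-3.384e+00  a ← 20.133775 − (+4.146e-01/-3.384e+00) = 20.256267
iter 3: u=1.575438  f(a)=+4.334e-03  f'(a)=-3.314e+00  a ← 20.256267 − (+4.334e-03/-3.314e+00) = 20.257575
iter 4: u=1.575337  f(a)=+4.848e-07  f'(a)=-3.313e+00  a ← 20.257575 − (+4.848e-07/-3.313e+00) = 20.257575
iter 5: u=1.575337  f(a)=-1.421e-14  f'(a)=-3.313e+00  a ← 20.257575 − (-1.421e-14/-3.313e+00) = 20.257575
converged: |Δa| < 1e-12 after 5 iterations
sag = a·(cosh(S/(2a)) − 1) = 20.257575·(cosh(1.575337) − 1) = 30.784485
T_max/T_min = cosh(S/(2a)) = 2.519653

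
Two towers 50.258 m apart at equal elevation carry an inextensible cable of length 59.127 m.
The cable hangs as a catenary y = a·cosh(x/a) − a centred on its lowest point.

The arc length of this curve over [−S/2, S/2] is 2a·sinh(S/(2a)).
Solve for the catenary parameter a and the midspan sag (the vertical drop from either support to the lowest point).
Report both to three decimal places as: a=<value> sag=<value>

seed: a₀ = √(S³/(24(L−S))) = √(50.258³/(24·8.869)) = 24.421079
iter 1: u=1.028988  f(a)=+4.815e-01  f'(a)=-8.062e-01  a ← 24.421079 − (+4.815e-01/-8.062e-01) = 25.018373
iter 2: u=1.004422  f(a)=+1.823e-02  f'(a)=-7.462e-01  a ← 25.018373 − (+1.823e-02/-7.462e-01) = 25.042806
iter 3: u=1.003442  f(a)=+2.842e-05  f'(a)=-7.439e-01  a ← 25.042806 − (+2.842e-05/-7.439e-01) = 25.042845
iter 4: u=1.003440  f(a)=+6.927e-11  f'(a)=-7.439e-01  a ← 25.042845 − (+6.927e-11/-7.439e-01) = 25.042845
iter 5: u=1.003440  f(a)=+0.000e+00  f'(a)=-7.439e-01  a ← 25.042845 − (+0.000e+00/-7.439e-01) = 25.042845
converged: |Δa| < 1e-12 after 5 iterations
sag = a·(cosh(S/(2a)) − 1) = 25.042845·(cosh(1.003440) − 1) = 13.701763
T_max/T_min = cosh(S/(2a)) = 1.547133

a=25.043 sag=13.702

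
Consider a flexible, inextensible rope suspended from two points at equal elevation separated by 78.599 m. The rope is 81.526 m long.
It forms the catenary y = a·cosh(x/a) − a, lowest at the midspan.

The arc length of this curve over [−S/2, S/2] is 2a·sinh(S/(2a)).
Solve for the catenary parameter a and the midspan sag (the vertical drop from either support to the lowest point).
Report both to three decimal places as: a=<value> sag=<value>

seed: a₀ = √(S³/(24(L−S))) = √(78.599³/(24·2.927)) = 83.139718
iter 1: u=0.472692  f(a)=+3.287e-02  f'(a)=-7.200e-02  a ← 83.139718 − (+3.287e-02/-7.200e-02) = 83.596327
iter 2: u=0.470110  f(a)=+2.728e-04  f'(a)=-7.081e-02  a ← 83.596327 − (+2.728e-04/-7.081e-02) = 83.600179
iter 3: u=0.470089  f(a)=+1.913e-08  f'(a)=-7.080e-02  a ← 83.600179 − (+1.913e-08/-7.080e-02) = 83.600180
iter 4: u=0.470089  f(a)=+0.000e+00  f'(a)=-7.080e-02  a ← 83.600180 − (+0.000e+00/-7.080e-02) = 83.600180
converged: |Δa| < 1e-12 after 4 iterations
sag = a·(cosh(S/(2a)) − 1) = 83.600180·(cosh(0.470089) − 1) = 9.408488
T_max/T_min = cosh(S/(2a)) = 1.112541

a=83.600 sag=9.408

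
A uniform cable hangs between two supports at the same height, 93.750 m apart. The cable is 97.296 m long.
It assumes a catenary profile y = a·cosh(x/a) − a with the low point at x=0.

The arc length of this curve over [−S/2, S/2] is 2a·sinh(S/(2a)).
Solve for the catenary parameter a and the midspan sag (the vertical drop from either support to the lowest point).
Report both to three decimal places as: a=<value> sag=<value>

seed: a₀ = √(S³/(24(L−S))) = √(93.750³/(24·3.546)) = 98.397016
iter 1: u=0.476386  f(a)=+4.046e-02  f'(a)=-7.372e-02  a ← 98.397016 − (+4.046e-02/-7.372e-02) = 98.945753
iter 2: u=0.473744  f(a)=+3.409e-04  f'(a)=-7.249e-02  a ← 98.945753 − (+3.409e-04/-7.249e-02) = 98.950456
iter 3: u=0.473722  f(a)=+2.467e-08  f'(a)=-7.248e-02  a ← 98.950456 − (+2.467e-08/-7.248e-02) = 98.950456
iter 4: u=0.473722  f(a)=+1.421e-14  f'(a)=-7.248e-02  a ← 98.950456 − (+1.421e-14/-7.248e-02) = 98.950456
converged: |Δa| < 1e-12 after 4 iterations
sag = a·(cosh(S/(2a)) − 1) = 98.950456·(cosh(0.473722) − 1) = 11.312052
T_max/T_min = cosh(S/(2a)) = 1.114320

a=98.950 sag=11.312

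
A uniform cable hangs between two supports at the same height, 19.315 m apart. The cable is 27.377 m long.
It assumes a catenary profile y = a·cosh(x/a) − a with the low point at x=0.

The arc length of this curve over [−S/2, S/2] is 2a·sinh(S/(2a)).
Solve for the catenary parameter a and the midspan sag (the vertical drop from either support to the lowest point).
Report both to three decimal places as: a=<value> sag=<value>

a=6.453 sag=8.680

seed: a₀ = √(S³/(24(L−S))) = √(19.315³/(24·8.062)) = 6.102602
iter 1: u=1.582522  f(a)=+1.072e+00  f'(a)=-3.366e+00  a ← 6.102602 − (+1.072e+00/-3.366e+00) = 6.421051
iter 2: u=1.504037  f(a)=+8.961e-02  f'(a)=-2.825e+00  a ← 6.421051 − (+8.961e-02/-2.825e+00) = 6.452777
iter 3: u=1.496642  f(a)=+7.527e-04  f'(a)=-2.777e+00  a ← 6.452777 − (+7.527e-04/-2.777e+00) = 6.453048
iter 4: u=1.496580  f(a)=+5.408e-08  f'(a)=-2.777e+00  a ← 6.453048 − (+5.408e-08/-2.777e+00) = 6.453048
iter 5: u=1.496580  f(a)=+0.000e+00  f'(a)=-2.777e+00  a ← 6.453048 − (+0.000e+00/-2.777e+00) = 6.453048
converged: |Δa| < 1e-12 after 5 iterations
sag = a·(cosh(S/(2a)) − 1) = 6.453048·(cosh(1.496580) − 1) = 8.680255
T_max/T_min = cosh(S/(2a)) = 2.345140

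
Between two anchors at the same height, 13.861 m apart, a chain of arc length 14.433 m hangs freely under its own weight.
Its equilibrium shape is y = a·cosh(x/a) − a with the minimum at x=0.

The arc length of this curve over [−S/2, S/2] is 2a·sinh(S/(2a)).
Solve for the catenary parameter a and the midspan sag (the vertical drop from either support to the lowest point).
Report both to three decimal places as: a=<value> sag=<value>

a=14.013 sag=1.749

seed: a₀ = √(S³/(24(L−S))) = √(13.861³/(24·0.572)) = 13.927982
iter 1: u=0.497595  f(a)=+7.123e-03  f'(a)=-8.419e-02  a ← 13.927982 − (+7.123e-03/-8.419e-02) = 14.012593
iter 2: u=0.494591  f(a)=+6.543e-05  f'(a)=-8.265e-02  a ← 14.012593 − (+6.543e-05/-8.265e-02) = 14.013385
iter 3: u=0.494563  f(a)=+5.635e-09  f'(a)=-8.263e-02  a ← 14.013385 − (+5.635e-09/-8.263e-02) = 14.013385
iter 4: u=0.494563  f(a)=-1.776e-15  f'(a)=-8.263e-02  a ← 14.013385 − (-1.776e-15/-8.263e-02) = 14.013385
converged: |Δa| < 1e-12 after 4 iterations
sag = a·(cosh(S/(2a)) − 1) = 14.013385·(cosh(0.494563) − 1) = 1.749002
T_max/T_min = cosh(S/(2a)) = 1.124809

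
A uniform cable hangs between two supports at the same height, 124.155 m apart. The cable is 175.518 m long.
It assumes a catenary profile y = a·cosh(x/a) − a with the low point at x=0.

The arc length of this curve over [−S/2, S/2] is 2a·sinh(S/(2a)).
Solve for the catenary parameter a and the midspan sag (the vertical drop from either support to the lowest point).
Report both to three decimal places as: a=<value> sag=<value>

a=41.646 sag=55.493

seed: a₀ = √(S³/(24(L−S))) = √(124.155³/(24·51.363)) = 39.401750
iter 1: u=1.575501  f(a)=+6.765e+00  f'(a)=-3.314e+00  a ← 39.401750 − (+6.765e+00/-3.314e+00) = 41.442771
iter 2: u=1.497909  f(a)=+5.612e-01  f'(a)=-2.785e+00  a ← 41.442771 − (+5.612e-01/-2.785e+00) = 41.644242
iter 3: u=1.490662  f(a)=+4.634e-03  f'(a)=-2.740e+00  a ← 41.644242 − (+4.634e-03/-2.740e+00) = 41.645933
iter 4: u=1.490602  f(a)=+3.217e-07  f'(a)=-2.739e+00  a ← 41.645933 − (+3.217e-07/-2.739e+00) = 41.645933
iter 5: u=1.490602  f(a)=+0.000e+00  f'(a)=-2.739e+00  a ← 41.645933 − (+0.000e+00/-2.739e+00) = 41.645933
converged: |Δa| < 1e-12 after 5 iterations
sag = a·(cosh(S/(2a)) − 1) = 41.645933·(cosh(1.490602) − 1) = 55.493275
T_max/T_min = cosh(S/(2a)) = 2.332502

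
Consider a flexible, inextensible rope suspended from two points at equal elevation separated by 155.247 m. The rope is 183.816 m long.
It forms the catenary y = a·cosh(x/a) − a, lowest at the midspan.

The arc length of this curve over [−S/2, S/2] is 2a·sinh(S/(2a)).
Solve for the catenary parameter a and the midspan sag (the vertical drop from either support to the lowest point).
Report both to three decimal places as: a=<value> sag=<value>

a=75.831 sag=43.322

seed: a₀ = √(S³/(24(L−S))) = √(155.247³/(24·28.569)) = 73.872311
iter 1: u=1.050779  f(a)=+1.619e+00  f'(a)=-8.623e-01  a ← 73.872311 − (+1.619e+00/-8.623e-01) = 75.750188
iter 2: u=1.024730  f(a)=+6.380e-02  f'(a)=-7.956e-01  a ← 75.750188 − (+6.380e-02/-7.956e-01) = 75.830384
iter 3: u=1.023646  f(a)=+1.080e-04  f'(a)=-7.929e-01  a ← 75.830384 − (+1.080e-04/-7.929e-01) = 75.830520
iter 4: u=1.023645  f(a)=+3.110e-10  f'(a)=-7.929e-01  a ← 75.830520 − (+3.110e-10/-7.929e-01) = 75.830520
iter 5: u=1.023645  f(a)=+2.842e-14  f'(a)=-7.929e-01  a ← 75.830520 − (+2.842e-14/-7.929e-01) = 75.830520
converged: |Δa| < 1e-12 after 5 iterations
sag = a·(cosh(S/(2a)) − 1) = 75.830520·(cosh(1.023645) − 1) = 43.322106
T_max/T_min = cosh(S/(2a)) = 1.571302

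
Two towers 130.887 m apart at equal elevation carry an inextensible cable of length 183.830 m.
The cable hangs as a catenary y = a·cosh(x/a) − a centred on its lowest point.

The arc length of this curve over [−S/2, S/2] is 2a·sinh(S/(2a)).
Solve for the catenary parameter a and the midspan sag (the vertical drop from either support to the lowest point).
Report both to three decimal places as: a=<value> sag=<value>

a=44.352 sag=57.704

seed: a₀ = √(S³/(24(L−S))) = √(130.887³/(24·52.943)) = 42.008278
iter 1: u=1.557872  f(a)=+6.809e+00  f'(a)=-3.188e+00  a ← 42.008278 − (+6.809e+00/-3.188e+00) = 44.144091
iter 2: u=1.482497  f(a)=+5.537e-01  f'(a)=-2.689e+00  a ← 44.144091 − (+5.537e-01/-2.689e+00) = 44.350038
iter 3: u=1.475613  f(a)=+4.378e-03  f'(a)=-2.646e+00  a ← 44.350038 − (+4.378e-03/-2.646e+00) = 44.351693
iter 4: u=1.475558  f(a)=+2.786e-07  f'(a)=-2.646e+00  a ← 44.351693 − (+2.786e-07/-2.646e+00) = 44.351693
iter 5: u=1.475558  f(a)=+0.000e+00  f'(a)=-2.646e+00  a ← 44.351693 − (+0.000e+00/-2.646e+00) = 44.351693
converged: |Δa| < 1e-12 after 5 iterations
sag = a·(cosh(S/(2a)) − 1) = 44.351693·(cosh(1.475558) − 1) = 57.704370
T_max/T_min = cosh(S/(2a)) = 2.301064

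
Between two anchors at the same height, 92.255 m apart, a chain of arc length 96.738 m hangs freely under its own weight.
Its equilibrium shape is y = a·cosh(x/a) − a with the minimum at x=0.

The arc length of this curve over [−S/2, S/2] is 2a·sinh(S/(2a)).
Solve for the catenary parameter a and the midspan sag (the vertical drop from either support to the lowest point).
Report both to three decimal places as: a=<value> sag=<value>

a=86.043 sag=12.663

seed: a₀ = √(S³/(24(L−S))) = √(92.255³/(24·4.483)) = 85.426946
iter 1: u=0.539964  f(a)=+6.581e-02  f'(a)=-1.080e-01  a ← 85.426946 − (+6.581e-02/-1.080e-01) = 86.036022
iter 2: u=0.536142  f(a)=+7.105e-04  f'(a)=-1.057e-01  a ← 86.036022 − (+7.105e-04/-1.057e-01) = 86.042742
iter 3: u=0.536100  f(a)=+8.481e-08  f'(a)=-1.057e-01  a ← 86.042742 − (+8.481e-08/-1.057e-01) = 86.042742
iter 4: u=0.536100  f(a)=-1.421e-14  f'(a)=-1.057e-01  a ← 86.042742 − (-1.421e-14/-1.057e-01) = 86.042742
converged: |Δa| < 1e-12 after 4 iterations
sag = a·(cosh(S/(2a)) − 1) = 86.042742·(cosh(0.536100) − 1) = 12.663456
T_max/T_min = cosh(S/(2a)) = 1.147176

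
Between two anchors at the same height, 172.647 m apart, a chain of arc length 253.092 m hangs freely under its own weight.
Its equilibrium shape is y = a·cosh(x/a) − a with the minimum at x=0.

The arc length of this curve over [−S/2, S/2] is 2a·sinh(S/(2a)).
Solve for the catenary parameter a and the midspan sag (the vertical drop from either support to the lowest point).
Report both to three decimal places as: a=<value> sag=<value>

a=54.908 sag=83.037

seed: a₀ = √(S³/(24(L−S))) = √(172.647³/(24·80.445)) = 51.627775
iter 1: u=1.672036  f(a)=+1.202e+01  f'(a)=-4.079e+00  a ← 51.627775 − (+1.202e+01/-4.079e+00) = 54.575236
iter 2: u=1.581734  f(a)=+1.107e+00  f'(a)=-3.360e+00  a ← 54.575236 − (+1.107e+00/-3.360e+00) = 54.904548
iter 3: u=1.572247  f(a)=+1.147e-02  f'(a)=-3.291e+00  a ← 54.904548 − (+1.147e-02/-3.291e+00) = 54.908033
iter 4: u=1.572147  f(a)=+1.260e-06  f'(a)=-3.290e+00  a ← 54.908033 − (+1.260e-06/-3.290e+00) = 54.908033
iter 5: u=1.572147  f(a)=+8.527e-14  f'(a)=-3.290e+00  a ← 54.908033 − (+8.527e-14/-3.290e+00) = 54.908033
converged: |Δa| < 1e-12 after 5 iterations
sag = a·(cosh(S/(2a)) − 1) = 54.908033·(cosh(1.572147) − 1) = 83.036819
T_max/T_min = cosh(S/(2a)) = 2.512289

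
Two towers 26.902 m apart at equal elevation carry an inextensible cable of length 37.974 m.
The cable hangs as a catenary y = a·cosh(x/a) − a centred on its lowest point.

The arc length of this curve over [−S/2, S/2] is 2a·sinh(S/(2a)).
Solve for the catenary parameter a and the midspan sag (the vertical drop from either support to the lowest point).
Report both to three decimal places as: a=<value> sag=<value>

seed: a₀ = √(S³/(24(L−S))) = √(26.902³/(24·11.072)) = 8.559693
iter 1: u=1.571435  f(a)=+1.450e+00  f'(a)=-3.285e+00  a ← 8.559693 − (+1.450e+00/-3.285e+00) = 9.001195
iter 2: u=1.494357  f(a)=+1.198e-01  f'(a)=-2.763e+00  a ← 9.001195 − (+1.198e-01/-2.763e+00) = 9.044542
iter 3: u=1.487195  f(a)=+9.791e-04  f'(a)=-2.718e+00  a ← 9.044542 − (+9.791e-04/-2.718e+00) = 9.044902
iter 4: u=1.487136  f(a)=+6.662e-08  f'(a)=-2.717e+00  a ← 9.044902 − (+6.662e-08/-2.717e+00) = 9.044902
iter 5: u=1.487136  f(a)=+1.421e-14  f'(a)=-2.717e+00  a ← 9.044902 − (+1.421e-14/-2.717e+00) = 9.044902
converged: |Δa| < 1e-12 after 5 iterations
sag = a·(cosh(S/(2a)) − 1) = 9.044902·(cosh(1.487136) − 1) = 11.986418
T_max/T_min = cosh(S/(2a)) = 2.325213

a=9.045 sag=11.986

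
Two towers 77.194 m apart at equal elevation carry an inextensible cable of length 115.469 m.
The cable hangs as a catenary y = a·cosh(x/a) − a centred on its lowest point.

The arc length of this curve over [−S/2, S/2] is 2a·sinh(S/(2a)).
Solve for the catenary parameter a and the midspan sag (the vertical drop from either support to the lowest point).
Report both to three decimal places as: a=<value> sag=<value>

a=23.882 sag=38.597

seed: a₀ = √(S³/(24(L−S))) = √(77.194³/(24·38.275)) = 22.377527
iter 1: u=1.724811  f(a)=+6.114e+00  f'(a)=-4.553e+00  a ← 22.377527 − (+6.114e+00/-4.553e+00) = 23.720375
iter 2: u=1.627167  f(a)=+5.936e-01  f'(a)=-3.708e+00  a ← 23.720375 − (+5.936e-01/-3.708e+00) = 23.880445
iter 3: u=1.616260  f(a)=+6.923e-03  f'(a)=-3.622e+00  a ← 23.880445 − (+6.923e-03/-3.622e+00) = 23.882356
iter 4: u=1.616130  f(a)=+9.660e-07  f'(a)=-3.621e+00  a ← 23.882356 − (+9.660e-07/-3.621e+00) = 23.882357
iter 5: u=1.616130  f(a)=+2.842e-14  f'(a)=-3.621e+00  a ← 23.882357 − (+2.842e-14/-3.621e+00) = 23.882357
converged: |Δa| < 1e-12 after 5 iterations
sag = a·(cosh(S/(2a)) − 1) = 23.882357·(cosh(1.616130) − 1) = 38.596755
T_max/T_min = cosh(S/(2a)) = 2.616120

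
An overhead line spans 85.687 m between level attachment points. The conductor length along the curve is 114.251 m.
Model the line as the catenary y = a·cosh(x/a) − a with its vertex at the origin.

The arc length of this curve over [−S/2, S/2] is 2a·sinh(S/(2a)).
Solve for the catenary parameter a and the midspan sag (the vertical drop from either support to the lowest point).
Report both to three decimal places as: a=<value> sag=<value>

seed: a₀ = √(S³/(24(L−S))) = √(85.687³/(24·28.564)) = 30.294046
iter 1: u=1.414255  f(a)=+2.996e+00  f'(a)=-2.291e+00  a ← 30.294046 − (+2.996e+00/-2.291e+00) = 31.602010
iter 2: u=1.355721  f(a)=+2.050e-01  f'(a)=-1.987e+00  a ← 31.602010 − (+2.050e-01/-1.987e+00) = 31.705162
iter 3: u=1.351310  f(a)=+1.115e-03  f'(a)=-1.966e+00  a ← 31.705162 − (+1.115e-03/-1.966e+00) = 31.705729
iter 4: u=1.351286  f(a)=+3.340e-08  f'(a)=-1.966e+00  a ← 31.705729 − (+3.340e-08/-1.966e+00) = 31.705729
iter 5: u=1.351286  f(a)=+2.842e-14  f'(a)=-1.966e+00  a ← 31.705729 − (+2.842e-14/-1.966e+00) = 31.705729
converged: |Δa| < 1e-12 after 5 iterations
sag = a·(cosh(S/(2a)) − 1) = 31.705729·(cosh(1.351286) − 1) = 33.628611
T_max/T_min = cosh(S/(2a)) = 2.060648

a=31.706 sag=33.629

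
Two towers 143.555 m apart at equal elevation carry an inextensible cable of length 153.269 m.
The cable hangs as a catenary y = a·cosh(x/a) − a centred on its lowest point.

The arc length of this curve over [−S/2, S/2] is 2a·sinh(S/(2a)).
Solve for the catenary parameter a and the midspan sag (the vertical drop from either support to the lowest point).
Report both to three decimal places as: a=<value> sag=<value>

seed: a₀ = √(S³/(24(L−S))) = √(143.555³/(24·9.714)) = 112.647826
iter 1: u=0.637185  f(a)=+1.991e-01  f'(a)=-1.796e-01  a ← 112.647826 − (+1.991e-01/-1.796e-01) = 113.756653
iter 2: u=0.630974  f(a)=+2.978e-03  f'(a)=-1.742e-01  a ← 113.756653 − (+2.978e-03/-1.742e-01) = 113.773746
iter 3: u=0.630879  f(a)=+6.887e-07  f'(a)=-1.742e-01  a ← 113.773746 − (+6.887e-07/-1.742e-01) = 113.773750
iter 4: u=0.630879  f(a)=+2.842e-14  f'(a)=-1.742e-01  a ← 113.773750 − (+2.842e-14/-1.742e-01) = 113.773750
converged: |Δa| < 1e-12 after 4 iterations
sag = a·(cosh(S/(2a)) − 1) = 113.773750·(cosh(0.630879) − 1) = 23.402461
T_max/T_min = cosh(S/(2a)) = 1.205693

a=113.774 sag=23.402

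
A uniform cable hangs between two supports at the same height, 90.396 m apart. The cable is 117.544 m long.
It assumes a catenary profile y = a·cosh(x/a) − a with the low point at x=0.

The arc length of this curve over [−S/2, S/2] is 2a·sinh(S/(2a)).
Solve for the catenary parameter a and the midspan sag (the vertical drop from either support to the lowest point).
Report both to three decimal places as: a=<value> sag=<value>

a=35.093 sag=33.359

seed: a₀ = √(S³/(24(L−S))) = √(90.396³/(24·27.148)) = 33.670478
iter 1: u=1.342363  f(a)=+2.554e+00  f'(a)=-1.922e+00  a ← 33.670478 − (+2.554e+00/-1.922e+00) = 34.998740
iter 2: u=1.291418  f(a)=+1.589e-01  f'(a)=-1.690e+00  a ← 34.998740 − (+1.589e-01/-1.690e+00) = 35.092749
iter 3: u=1.287958  f(a)=+7.053e-04  f'(a)=-1.675e+00  a ← 35.092749 − (+7.053e-04/-1.675e+00) = 35.093171
iter 4: u=1.287943  f(a)=+1.404e-08  f'(a)=-1.675e+00  a ← 35.093171 − (+1.404e-08/-1.675e+00) = 35.093171
iter 5: u=1.287943  f(a)=+1.421e-14  f'(a)=-1.675e+00  a ← 35.093171 − (+1.421e-14/-1.675e+00) = 35.093171
converged: |Δa| < 1e-12 after 5 iterations
sag = a·(cosh(S/(2a)) − 1) = 35.093171·(cosh(1.287943) − 1) = 33.358846
T_max/T_min = cosh(S/(2a)) = 1.950579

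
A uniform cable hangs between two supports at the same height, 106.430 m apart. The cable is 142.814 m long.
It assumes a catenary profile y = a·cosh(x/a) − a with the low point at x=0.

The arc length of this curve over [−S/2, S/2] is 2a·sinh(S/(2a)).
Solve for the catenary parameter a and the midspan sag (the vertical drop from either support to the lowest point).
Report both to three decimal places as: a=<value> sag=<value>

seed: a₀ = √(S³/(24(L−S))) = √(106.430³/(24·36.384)) = 37.156539
iter 1: u=1.432184  f(a)=+3.919e+00  f'(a)=-2.391e+00  a ← 37.156539 − (+3.919e+00/-2.391e+00) = 38.795805
iter 2: u=1.371669  f(a)=+2.743e-01  f'(a)=-2.067e+00  a ← 38.795805 − (+2.743e-01/-2.067e+00) = 38.928511
iter 3: u=1.366993  f(a)=+1.567e-03  f'(a)=-2.043e+00  a ← 38.928511 − (+1.567e-03/-2.043e+00) = 38.929278
iter 4: u=1.366966  f(a)=+5.178e-08  f'(a)=-2.043e+00  a ← 38.929278 − (+5.178e-08/-2.043e+00) = 38.929278
iter 5: u=1.366966  f(a)=+2.842e-14  f'(a)=-2.043e+00  a ← 38.929278 − (+2.842e-14/-2.043e+00) = 38.929278
converged: |Δa| < 1e-12 after 5 iterations
sag = a·(cosh(S/(2a)) − 1) = 38.929278·(cosh(1.366966) − 1) = 42.399981
T_max/T_min = cosh(S/(2a)) = 2.089154

a=38.929 sag=42.400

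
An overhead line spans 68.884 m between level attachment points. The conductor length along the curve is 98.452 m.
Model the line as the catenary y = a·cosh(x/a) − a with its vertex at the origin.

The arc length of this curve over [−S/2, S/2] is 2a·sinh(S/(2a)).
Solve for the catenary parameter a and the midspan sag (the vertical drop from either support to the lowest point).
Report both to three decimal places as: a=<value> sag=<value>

seed: a₀ = √(S³/(24(L−S))) = √(68.884³/(24·29.568)) = 21.461543
iter 1: u=1.604824  f(a)=+4.050e+00  f'(a)=-3.534e+00  a ← 21.461543 − (+4.050e+00/-3.534e+00) = 22.607576
iter 2: u=1.523472  f(a)=+3.470e-01  f'(a)=-2.952e+00  a ← 22.607576 − (+3.470e-01/-2.952e+00) = 22.725130
iter 3: u=1.515591  f(a)=+3.075e-03  f'(a)=-2.900e+00  a ← 22.725130 − (+3.075e-03/-2.900e+00) = 22.726191
iter 4: u=1.515520  f(a)=+2.462e-07  f'(a)=-2.899e+00  a ← 22.726191 − (+2.462e-07/-2.899e+00) = 22.726191
iter 5: u=1.515520  f(a)=+1.421e-14  f'(a)=-2.899e+00  a ← 22.726191 − (+1.421e-14/-2.899e+00) = 22.726191
converged: |Δa| < 1e-12 after 5 iterations
sag = a·(cosh(S/(2a)) − 1) = 22.726191·(cosh(1.515520) − 1) = 31.492614
T_max/T_min = cosh(S/(2a)) = 2.385741

a=22.726 sag=31.493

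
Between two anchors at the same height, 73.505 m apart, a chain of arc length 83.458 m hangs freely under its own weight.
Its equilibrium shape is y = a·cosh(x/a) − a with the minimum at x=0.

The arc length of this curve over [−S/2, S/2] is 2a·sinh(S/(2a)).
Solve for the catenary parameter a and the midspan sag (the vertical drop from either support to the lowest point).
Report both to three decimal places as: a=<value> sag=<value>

seed: a₀ = √(S³/(24(L−S))) = √(73.505³/(24·9.953)) = 40.774881
iter 1: u=0.901352  f(a)=+4.122e-01  f'(a)=-5.290e-01  a ← 40.774881 − (+4.122e-01/-5.290e-01) = 41.554086
iter 2: u=0.884450  f(a)=+1.211e-02  f'(a)=-4.983e-01  a ← 41.554086 − (+1.211e-02/-4.983e-01) = 41.578392
iter 3: u=0.883933  f(a)=+1.116e-05  f'(a)=-4.974e-01  a ← 41.578392 − (+1.116e-05/-4.974e-01) = 41.578414
iter 4: u=0.883932  f(a)=+9.493e-12  f'(a)=-4.974e-01  a ← 41.578414 − (+9.493e-12/-4.974e-01) = 41.578414
converged: |Δa| < 1e-12 after 4 iterations
sag = a·(cosh(S/(2a)) − 1) = 41.578414·(cosh(0.883932) − 1) = 17.328919
T_max/T_min = cosh(S/(2a)) = 1.416777

a=41.578 sag=17.329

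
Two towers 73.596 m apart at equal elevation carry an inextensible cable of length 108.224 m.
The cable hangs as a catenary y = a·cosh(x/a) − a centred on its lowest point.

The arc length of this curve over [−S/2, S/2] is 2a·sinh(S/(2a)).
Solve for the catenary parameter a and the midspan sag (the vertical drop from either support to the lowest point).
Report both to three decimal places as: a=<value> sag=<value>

a=23.305 sag=35.612

seed: a₀ = √(S³/(24(L−S))) = √(73.596³/(24·34.628)) = 21.900901
iter 1: u=1.680205  f(a)=+5.230e+00  f'(a)=-4.150e+00  a ← 21.900901 − (+5.230e+00/-4.150e+00) = 23.161108
iter 2: u=1.588784  f(a)=+4.854e-01  f'(a)=-3.412e+00  a ← 23.161108 − (+4.854e-01/-3.412e+00) = 23.303345
iter 3: u=1.579087  f(a)=+5.125e-03  f'(a)=-3.341e+00  a ← 23.303345 − (+5.125e-03/-3.341e+00) = 23.304879
iter 4: u=1.578983  f(a)=+5.848e-07  f'(a)=-3.340e+00  a ← 23.304879 − (+5.848e-07/-3.340e+00) = 23.304879
iter 5: u=1.578983  f(a)=+0.000e+00  f'(a)=-3.340e+00  a ← 23.304879 − (+0.000e+00/-3.340e+00) = 23.304879
converged: |Δa| < 1e-12 after 5 iterations
sag = a·(cosh(S/(2a)) − 1) = 23.304879·(cosh(1.578983) − 1) = 35.612232
T_max/T_min = cosh(S/(2a)) = 2.528102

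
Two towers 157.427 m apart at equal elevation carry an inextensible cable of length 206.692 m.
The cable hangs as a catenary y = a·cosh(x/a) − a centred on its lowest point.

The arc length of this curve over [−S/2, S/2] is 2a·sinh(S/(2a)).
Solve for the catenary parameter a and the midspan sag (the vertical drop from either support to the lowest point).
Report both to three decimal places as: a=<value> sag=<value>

seed: a₀ = √(S³/(24(L−S))) = √(157.427³/(24·49.265)) = 57.443906
iter 1: u=1.370267  f(a)=+4.837e+00  f'(a)=-2.060e+00  a ← 57.443906 − (+4.837e+00/-2.060e+00) = 59.792511
iter 2: u=1.316444  f(a)=+3.125e-01  f'(a)=-1.801e+00  a ← 59.792511 − (+3.125e-01/-1.801e+00) = 59.965979
iter 3: u=1.312636  f(a)=+1.503e-03  f'(a)=-1.784e+00  a ← 59.965979 − (+1.503e-03/-1.784e+00) = 59.966822
iter 4: u=1.312618  f(a)=+3.515e-08  f'(a)=-1.784e+00  a ← 59.966822 − (+3.515e-08/-1.784e+00) = 59.966822
iter 5: u=1.312618  f(a)=-2.842e-14  f'(a)=-1.784e+00  a ← 59.966822 − (-2.842e-14/-1.784e+00) = 59.966822
converged: |Δa| < 1e-12 after 5 iterations
sag = a·(cosh(S/(2a)) − 1) = 59.966822·(cosh(1.312618) − 1) = 59.517133
T_max/T_min = cosh(S/(2a)) = 1.992501

a=59.967 sag=59.517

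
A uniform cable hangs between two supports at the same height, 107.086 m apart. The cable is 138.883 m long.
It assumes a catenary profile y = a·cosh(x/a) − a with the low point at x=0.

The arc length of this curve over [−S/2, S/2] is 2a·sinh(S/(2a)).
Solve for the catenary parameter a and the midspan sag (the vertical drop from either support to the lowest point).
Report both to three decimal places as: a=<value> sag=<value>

seed: a₀ = √(S³/(24(L−S))) = √(107.086³/(24·31.797)) = 40.114405
iter 1: u=1.334757  f(a)=+2.956e+00  f'(a)=-1.886e+00  a ← 40.114405 − (+2.956e+00/-1.886e+00) = 41.681264
iter 2: u=1.284582  f(a)=+1.820e-01  f'(a)=-1.661e+00  a ← 41.681264 − (+1.820e-01/-1.661e+00) = 41.790863
iter 3: u=1.281213  f(a)=+7.902e-04  f'(a)=-1.646e+00  a ← 41.790863 − (+7.902e-04/-1.646e+00) = 41.791343
iter 4: u=1.281198  f(a)=+1.504e-08  f'(a)=-1.646e+00  a ← 41.791343 − (+1.504e-08/-1.646e+00) = 41.791343
iter 5: u=1.281198  f(a)=+0.000e+00  f'(a)=-1.646e+00  a ← 41.791343 − (+0.000e+00/-1.646e+00) = 41.791343
converged: |Δa| < 1e-12 after 5 iterations
sag = a·(cosh(S/(2a)) − 1) = 41.791343·(cosh(1.281198) − 1) = 39.255793
T_max/T_min = cosh(S/(2a)) = 1.939328

a=41.791 sag=39.256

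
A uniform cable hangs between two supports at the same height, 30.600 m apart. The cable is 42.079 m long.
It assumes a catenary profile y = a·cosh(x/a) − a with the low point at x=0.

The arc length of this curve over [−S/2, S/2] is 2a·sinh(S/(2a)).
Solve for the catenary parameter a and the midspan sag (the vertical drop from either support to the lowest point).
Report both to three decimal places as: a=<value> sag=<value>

a=10.729 sag=12.888

seed: a₀ = √(S³/(24(L−S))) = √(30.600³/(24·11.479)) = 10.198223
iter 1: u=1.500261  f(a)=+1.363e+00  f'(a)=-2.800e+00  a ← 10.198223 − (+1.363e+00/-2.800e+00) = 10.685048
iter 2: u=1.431907  f(a)=+1.037e-01  f'(a)=-2.389e+00  a ← 10.685048 − (+1.037e-01/-2.389e+00) = 10.728451
iter 3: u=1.426115  f(a)=+7.091e-04  f'(a)=-2.357e+00  a ← 10.728451 − (+7.091e-04/-2.357e+00) = 10.728752
iter 4: u=1.426075  f(a)=+3.366e-08  f'(a)=-2.356e+00  a ← 10.728752 − (+3.366e-08/-2.356e+00) = 10.728752
iter 5: u=1.426075  f(a)=+0.000e+00  f'(a)=-2.356e+00  a ← 10.728752 − (+0.000e+00/-2.356e+00) = 10.728752
converged: |Δa| < 1e-12 after 5 iterations
sag = a·(cosh(S/(2a)) − 1) = 10.728752·(cosh(1.426075) − 1) = 12.888332
T_max/T_min = cosh(S/(2a)) = 2.201289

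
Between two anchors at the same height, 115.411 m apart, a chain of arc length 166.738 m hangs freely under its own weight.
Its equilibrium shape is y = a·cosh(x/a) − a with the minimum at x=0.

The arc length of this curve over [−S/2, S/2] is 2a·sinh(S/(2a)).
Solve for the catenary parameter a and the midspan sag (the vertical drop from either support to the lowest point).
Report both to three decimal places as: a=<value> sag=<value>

seed: a₀ = √(S³/(24(L−S))) = √(115.411³/(24·51.327)) = 35.325819
iter 1: u=1.633522  f(a)=+7.300e+00  f'(a)=-3.759e+00  a ← 35.325819 − (+7.300e+00/-3.759e+00) = 37.267730
iter 2: u=1.548404  f(a)=+6.451e-01  f'(a)=-3.121e+00  a ← 37.267730 − (+6.451e-01/-3.121e+00) = 37.474412
iter 3: u=1.539864  f(a)=+6.118e-03  f'(a)=-3.062e+00  a ← 37.474412 − (+6.118e-03/-3.062e+00) = 37.476410
iter 4: u=1.539782  f(a)=+5.618e-07  f'(a)=-3.062e+00  a ← 37.476410 − (+5.618e-07/-3.062e+00) = 37.476410
iter 5: u=1.539782  f(a)=+2.842e-14  f'(a)=-3.062e+00  a ← 37.476410 − (+2.842e-14/-3.062e+00) = 37.476410
converged: |Δa| < 1e-12 after 5 iterations
sag = a·(cosh(S/(2a)) − 1) = 37.476410·(cosh(1.539782) − 1) = 53.928576
T_max/T_min = cosh(S/(2a)) = 2.439001

a=37.476 sag=53.929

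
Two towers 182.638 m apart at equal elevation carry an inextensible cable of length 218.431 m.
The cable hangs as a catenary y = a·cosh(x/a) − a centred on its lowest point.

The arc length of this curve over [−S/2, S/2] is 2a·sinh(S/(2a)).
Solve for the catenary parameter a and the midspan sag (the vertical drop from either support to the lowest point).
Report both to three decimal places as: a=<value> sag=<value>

seed: a₀ = √(S³/(24(L−S))) = √(182.638³/(24·35.793)) = 84.213563
iter 1: u=1.084374  f(a)=+2.164e+00  f'(a)=-9.543e-01  a ← 84.213563 − (+2.164e+00/-9.543e-01) = 86.481490
iter 2: u=1.055937  f(a)=+9.051e-02  f'(a)=-8.760e-01  a ← 86.481490 − (+9.051e-02/-8.760e-01) = 86.584813
iter 3: u=1.054677  f(a)=+1.736e-04  f'(a)=-8.726e-01  a ← 86.584813 − (+1.736e-04/-8.726e-01) = 86.585012
iter 4: u=1.054674  f(a)=+6.413e-10  f'(a)=-8.726e-01  a ← 86.585012 − (+6.413e-10/-8.726e-01) = 86.585012
iter 5: u=1.054674  f(a)=+0.000e+00  f'(a)=-8.726e-01  a ← 86.585012 − (+0.000e+00/-8.726e-01) = 86.585012
converged: |Δa| < 1e-12 after 5 iterations
sag = a·(cosh(S/(2a)) − 1) = 86.585012·(cosh(1.054674) − 1) = 52.788550
T_max/T_min = cosh(S/(2a)) = 1.609673

a=86.585 sag=52.789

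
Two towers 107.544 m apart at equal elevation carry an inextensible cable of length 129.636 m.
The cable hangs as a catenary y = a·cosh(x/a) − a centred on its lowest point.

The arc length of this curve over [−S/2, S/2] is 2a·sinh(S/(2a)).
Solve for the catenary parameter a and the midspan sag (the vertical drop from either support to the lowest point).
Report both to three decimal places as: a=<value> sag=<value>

a=49.862 sag=31.916

seed: a₀ = √(S³/(24(L−S))) = √(107.544³/(24·22.092)) = 48.434647
iter 1: u=1.110197  f(a)=+1.402e+00  f'(a)=-1.030e+00  a ← 48.434647 − (+1.402e+00/-1.030e+00) = 49.796258
iter 2: u=1.079840  f(a)=+6.130e-02  f'(a)=-9.415e-01  a ← 49.796258 − (+6.130e-02/-9.415e-01) = 49.861368
iter 3: u=1.078430  f(a)=+1.290e-04  f'(a)=-9.375e-01  a ← 49.861368 − (+1.290e-04/-9.375e-01) = 49.861505
iter 4: u=1.078427  f(a)=+5.743e-10  f'(a)=-9.375e-01  a ← 49.861505 − (+5.743e-10/-9.375e-01) = 49.861505
iter 5: u=1.078427  f(a)=+2.842e-14  f'(a)=-9.375e-01  a ← 49.861505 − (+2.842e-14/-9.375e-01) = 49.861505
converged: |Δa| < 1e-12 after 5 iterations
sag = a·(cosh(S/(2a)) − 1) = 49.861505·(cosh(1.078427) − 1) = 31.915893
T_max/T_min = cosh(S/(2a)) = 1.640091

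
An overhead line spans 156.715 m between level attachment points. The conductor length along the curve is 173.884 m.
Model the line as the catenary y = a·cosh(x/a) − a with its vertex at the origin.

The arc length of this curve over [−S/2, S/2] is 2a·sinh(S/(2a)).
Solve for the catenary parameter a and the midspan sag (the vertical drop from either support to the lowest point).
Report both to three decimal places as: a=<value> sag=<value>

seed: a₀ = √(S³/(24(L−S))) = √(156.715³/(24·17.169)) = 96.646856
iter 1: u=0.810761  f(a)=+5.732e-01  f'(a)=-3.792e-01  a ← 96.646856 − (+5.732e-01/-3.792e-01) = 98.158448
iter 2: u=0.798276  f(a)=+1.372e-02  f'(a)=-3.612e-01  a ← 98.158448 − (+1.372e-02/-3.612e-01) = 98.196441
iter 3: u=0.797967  f(a)=+8.296e-06  f'(a)=-3.608e-01  a ← 98.196441 − (+8.296e-06/-3.608e-01) = 98.196464
iter 4: u=0.797967  f(a)=+3.098e-12  f'(a)=-3.608e-01  a ← 98.196464 − (+3.098e-12/-3.608e-01) = 98.196464
converged: |Δa| < 1e-12 after 4 iterations
sag = a·(cosh(S/(2a)) − 1) = 98.196464·(cosh(0.797967) − 1) = 32.957861
T_max/T_min = cosh(S/(2a)) = 1.335632

a=98.196 sag=32.958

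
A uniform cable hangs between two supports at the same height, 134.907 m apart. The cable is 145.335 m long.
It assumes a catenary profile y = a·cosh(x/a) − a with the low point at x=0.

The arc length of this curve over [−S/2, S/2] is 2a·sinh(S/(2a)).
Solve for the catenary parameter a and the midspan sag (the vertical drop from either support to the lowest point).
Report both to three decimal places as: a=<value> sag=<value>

seed: a₀ = √(S³/(24(L−S))) = √(134.907³/(24·10.428)) = 99.047974
iter 1: u=0.681018  f(a)=+2.445e-01  f'(a)=-2.205e-01  a ← 99.047974 − (+2.445e-01/-2.205e-01) = 100.156876
iter 2: u=0.673478  f(a)=+4.167e-03  f'(a)=-2.130e-01  a ← 100.156876 − (+4.167e-03/-2.130e-01) = 100.176435
iter 3: u=0.673347  f(a)=+1.257e-06  f'(a)=-2.129e-01  a ← 100.176435 − (+1.257e-06/-2.129e-01) = 100.176441
iter 4: u=0.673347  f(a)=+1.421e-13  f'(a)=-2.129e-01  a ← 100.176441 − (+1.421e-13/-2.129e-01) = 100.176441
converged: |Δa| < 1e-12 after 4 iterations
sag = a·(cosh(S/(2a)) − 1) = 100.176441·(cosh(0.673347) − 1) = 23.580922
T_max/T_min = cosh(S/(2a)) = 1.235394

a=100.176 sag=23.581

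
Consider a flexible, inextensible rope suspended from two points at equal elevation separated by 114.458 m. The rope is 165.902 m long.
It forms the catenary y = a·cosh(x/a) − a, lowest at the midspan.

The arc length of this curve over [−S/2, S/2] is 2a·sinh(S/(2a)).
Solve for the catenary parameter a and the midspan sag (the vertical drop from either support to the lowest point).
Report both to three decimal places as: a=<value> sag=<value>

seed: a₀ = √(S³/(24(L−S))) = √(114.458³/(24·51.444)) = 34.849475
iter 1: u=1.642177  f(a)=+7.399e+00  f'(a)=-3.829e+00  a ← 34.849475 − (+7.399e+00/-3.829e+00) = 36.781766
iter 2: u=1.555907  f(a)=+6.600e-01  f'(a)=-3.174e+00  a ← 36.781766 − (+6.600e-01/-3.174e+00) = 36.989700
iter 3: u=1.547160  f(a)=+6.387e-03  f'(a)=-3.113e+00  a ← 36.989700 − (+6.387e-03/-3.113e+00) = 36.991752
iter 4: u=1.547075  f(a)=+6.109e-07  f'(a)=-3.112e+00  a ← 36.991752 − (+6.109e-07/-3.112e+00) = 36.991752
iter 5: u=1.547075  f(a)=+2.842e-14  f'(a)=-3.112e+00  a ← 36.991752 − (+2.842e-14/-3.112e+00) = 36.991752
converged: |Δa| < 1e-12 after 5 iterations
sag = a·(cosh(S/(2a)) − 1) = 36.991752·(cosh(1.547075) − 1) = 53.833675
T_max/T_min = cosh(S/(2a)) = 2.455289

a=36.992 sag=53.834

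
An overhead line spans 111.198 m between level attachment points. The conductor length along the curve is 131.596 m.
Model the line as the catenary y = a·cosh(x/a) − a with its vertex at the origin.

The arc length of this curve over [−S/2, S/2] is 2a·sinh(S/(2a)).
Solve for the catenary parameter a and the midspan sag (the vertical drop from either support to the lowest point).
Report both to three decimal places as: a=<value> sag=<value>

a=54.397 sag=30.975

seed: a₀ = √(S³/(24(L−S))) = √(111.198³/(24·20.398)) = 52.996361
iter 1: u=1.049110  f(a)=+1.152e+00  f'(a)=-8.579e-01  a ← 52.996361 − (+1.152e+00/-8.579e-01) = 54.339626
iter 2: u=1.023176  f(a)=+4.527e-02  f'(a)=-7.917e-01  a ← 54.339626 − (+4.527e-02/-7.917e-01) = 54.396804
iter 3: u=1.022100  f(a)=+7.618e-05  f'(a)=-7.890e-01  a ← 54.396804 − (+7.618e-05/-7.890e-01) = 54.396900
iter 4: u=1.022099  f(a)=+2.165e-10  f'(a)=-7.890e-01  a ← 54.396900 − (+2.165e-10/-7.890e-01) = 54.396900
iter 5: u=1.022099  f(a)=+2.842e-14  f'(a)=-7.890e-01  a ← 54.396900 − (+2.842e-14/-7.890e-01) = 54.396900
converged: |Δa| < 1e-12 after 5 iterations
sag = a·(cosh(S/(2a)) − 1) = 54.396900·(cosh(1.022099) − 1) = 30.975224
T_max/T_min = cosh(S/(2a)) = 1.569430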